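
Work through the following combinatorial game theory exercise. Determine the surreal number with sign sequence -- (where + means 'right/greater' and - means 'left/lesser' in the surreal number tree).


Sign expansion: --
Rule: track bounds (lo, hi), initially (-inf, +inf). On '+', the current value becomes lo and we move to the simplest number in (value, hi): value + 1 if hi = +inf, otherwise the midpoint (value + hi)/2. On '-', the current value becomes hi and we move to value - 1 if lo = -inf, otherwise the midpoint (lo + value)/2.
Start at 0.
Step 1: sign = -, move left. Bounds: (-inf, 0). Value = -1
Step 2: sign = -, move left. Bounds: (-inf, -1). Value = -2
The surreal number with sign expansion -- is -2.

-2


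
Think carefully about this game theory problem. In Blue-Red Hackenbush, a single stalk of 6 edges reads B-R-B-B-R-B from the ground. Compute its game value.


Edges (from ground): B-R-B-B-R-B
By Berlekamp's sign-expansion rule, a Blue-Red Hackenbush stalk has the value of the surreal number whose sign sequence is the edge sequence with B -> + and R -> -.
Sign sequence: +-++-+
Trace the sign expansion in the surreal number tree, starting from 0:
Edge 1: B (sign +) -> bounds (0, +inf), value = 1
Edge 2: R (sign -) -> bounds (0, 1), value = 1/2
Edge 3: B (sign +) -> bounds (1/2, 1), value = 3/4
Edge 4: B (sign +) -> bounds (3/4, 1), value = 7/8
Edge 5: R (sign -) -> bounds (3/4, 7/8), value = 13/16
Edge 6: B (sign +) -> bounds (13/16, 7/8), value = 27/32
Game value = 27/32

27/32


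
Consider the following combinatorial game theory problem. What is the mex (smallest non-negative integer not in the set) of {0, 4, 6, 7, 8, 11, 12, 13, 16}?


Set = {0, 4, 6, 7, 8, 11, 12, 13, 16}
0 is in the set.
1 is NOT in the set. This is the mex.
mex = 1

1


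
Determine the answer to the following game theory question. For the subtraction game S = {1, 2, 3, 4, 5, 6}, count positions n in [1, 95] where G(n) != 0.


Subtraction set S = {1, 2, 3, 4, 5, 6}, so G(n) = n mod 7.
G(n) = 0 when n is a multiple of 7.
Multiples of 7 in [1, 95]: 13
N-positions (nonzero Grundy) = 95 - 13 = 82

82


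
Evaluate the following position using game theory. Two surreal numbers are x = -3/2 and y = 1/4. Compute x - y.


x = -3/2, y = 1/4
Converting to common denominator: 4
x = -6/4, y = 1/4
x - y = -3/2 - 1/4 = -7/4

-7/4


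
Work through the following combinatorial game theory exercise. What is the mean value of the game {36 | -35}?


Game = {36 | -35}, a switch {a | b} with numbers a > b.
Its thermograph has left wall a - t and right wall b + t, which meet at t = (a - b)/2, where both equal (a + b)/2. So the mast (mean value) is at (a + b)/2.
Mean = (36 + (-35))/2 = 1/2 = 1/2

1/2


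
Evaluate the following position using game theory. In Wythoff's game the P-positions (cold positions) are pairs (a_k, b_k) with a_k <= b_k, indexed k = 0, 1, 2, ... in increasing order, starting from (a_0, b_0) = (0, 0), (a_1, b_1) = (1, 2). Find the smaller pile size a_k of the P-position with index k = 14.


By Wythoff's theorem, a_k = floor(k * phi) and b_k = floor(k * phi^2) = a_k + k, where phi = (1 + sqrt(5))/2 is the golden ratio.
phi = (1 + sqrt(5))/2 = 1.618034
k = 14
k * phi = 14 * 1.618034 = 22.652476
a_14 = floor(k * phi) = 22

22


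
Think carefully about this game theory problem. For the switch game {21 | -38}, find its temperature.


The game is {21 | -38}, a switch {a | b} with numbers a > b.
Cooling {a | b} by t gives {a - t | b + t}, which stops being hot when a - t = b + t, i.e. at t = (a - b)/2. So the temperature of a switch is (a - b)/2.
Temperature = (Left option - Right option) / 2
= (21 - (-38)) / 2
= 59 / 2
= 59/2

59/2


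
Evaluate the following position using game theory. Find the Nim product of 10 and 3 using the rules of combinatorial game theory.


Nim multiplication is bilinear over XOR: (u XOR v) * w = (u*w) XOR (v*w).
So we split each operand into its bit components and XOR the pairwise Nim products.
10 = 2 + 8 (as XOR of powers of 2).
3 = 1 + 2 (as XOR of powers of 2).
Using the standard Nim-product table on single bits:
  2*2 = 3,   2*4 = 8,   2*8 = 12,
  4*4 = 6,   4*8 = 11,  8*8 = 13,
and  1*x = x (identity), k*l = l*k (commutative).
Pairwise Nim products:
  2 * 1 = 2
  2 * 2 = 3
  8 * 1 = 8
  8 * 2 = 12
XOR them: 2 XOR 3 XOR 8 XOR 12 = 5.
Result: 10 * 3 = 5 (in Nim).

5


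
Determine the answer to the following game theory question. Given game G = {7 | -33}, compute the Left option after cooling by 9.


Original game: {7 | -33} (a switch {a | b} with a > b).
Cooling by t (for t below the temperature (a - b)/2 = 20) taxes each move by t: {a | b} cooled by t is {a - t | b + t}.
Cooling amount: t = 9
Cooled Left option: 7 - 9 = -2
Cooled Right option: -33 + 9 = -24
Cooled game: {-2 | -24}
Left option = -2

-2


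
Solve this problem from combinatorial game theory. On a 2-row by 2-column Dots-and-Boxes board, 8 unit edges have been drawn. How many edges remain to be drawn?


Grid: 2 x 2 boxes, i.e. 3 rows and 3 columns of dots.
Horizontal edges: (rows + 1) * cols = 3 * 2 = 6
Vertical edges: rows * (cols + 1) = 2 * 3 = 6
Total edges: 6 + 6 = 12
Edges drawn: 8
Remaining: 12 - 8 = 4

4


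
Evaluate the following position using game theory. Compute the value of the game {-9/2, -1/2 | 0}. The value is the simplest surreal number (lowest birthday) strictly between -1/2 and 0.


Left options: {-9/2, -1/2}, max = -1/2
Right options: {0}, min = 0
All options are numbers and max(Left) < min(Right), so by the simplicity theorem the value is the simplest (earliest-born) number strictly between -1/2 and 0.
No integer lies strictly between -1/2 and 0, so the value is the dyadic rational m/2^k in the interval with the smallest k (then m odd); search k = 1, 2, ...:
Denominator 2: no odd multiple of 1/2 lies strictly between -1/2 and 0.
Denominator 4: -1/4 lies strictly between -1/2 and 0 -- found.
The simplest number in the interval is -1/4.
Game value = -1/4

-1/4


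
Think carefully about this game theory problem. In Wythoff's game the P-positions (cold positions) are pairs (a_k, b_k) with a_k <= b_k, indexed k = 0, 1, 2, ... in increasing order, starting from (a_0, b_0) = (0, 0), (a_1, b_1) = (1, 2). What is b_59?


By Wythoff's theorem, a_k = floor(k * phi) and b_k = floor(k * phi^2) = a_k + k, where phi = (1 + sqrt(5))/2 is the golden ratio.
phi = (1 + sqrt(5))/2 = 1.618034
phi^2 = phi + 1 = 2.618034
k = 59
k * phi^2 = 59 * 2.618034 = 154.464005
b_59 = floor(k * phi^2) = 154 (check: a_59 + k = 95 + 59 = 154)

154


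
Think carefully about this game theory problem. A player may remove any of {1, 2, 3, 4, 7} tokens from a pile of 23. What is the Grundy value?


The subtraction set is S = {1, 2, 3, 4, 7}.
G(k) = mex{ G(k - s) : s in S, s <= k }. We compute iteratively: G(0) = 0.
G(1) = mex({0}) = 1
G(2) = mex({0, 1}) = 2
G(3) = mex({0, 1, 2}) = 3
G(4) = mex({0, 1, 2, 3}) = 4
G(5) = mex({1, 2, 3, 4}) = 0
G(6) = mex({0, 2, 3, 4}) = 1
G(7) = mex({0, 1, 3, 4}) = 2
G(8) = mex({0, 1, 2, 4}) = 3
G(9) = mex({0, 1, 2, 3}) = 4
G(10) = mex({1, 2, 3, 4}) = 0
G(11) = mex({0, 2, 3, 4}) = 1
Observe that G(5)..G(11) = 0, 1, 2, 3, 4, 0, 1 repeats G(0)..G(6) = 0, 1, 2, 3, 4, 0, 1.
For k >= max(S) = 7, G(k) is determined by the previous 7 values G(k-7)..G(k-1); a window of 7 consecutive values has recurred shifted by 5, so by induction G(k + 5) = G(k) for all k >= 0: the sequence is periodic from the start with period 5.
One period: G(0..4) = 0, 1, 2, 3, 4.
23 mod 5 = 3, so G(23) = G(3) = 3.

3


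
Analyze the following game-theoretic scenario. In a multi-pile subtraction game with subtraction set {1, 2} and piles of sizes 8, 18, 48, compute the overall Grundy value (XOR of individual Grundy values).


Subtraction set: {1, 2}
For this subtraction set, G(n) = n mod 3 (period = max + 1 = 3).
Pile 1 (size 8): G(8) = 8 mod 3 = 2
Pile 2 (size 18): G(18) = 18 mod 3 = 0
Pile 3 (size 48): G(48) = 48 mod 3 = 0
Total Grundy value = XOR of all: 2 XOR 0 XOR 0 = 2

2


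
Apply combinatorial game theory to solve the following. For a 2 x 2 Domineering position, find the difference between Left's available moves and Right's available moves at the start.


Board is 2 x 2 (rows x cols).
Left (vertical) placements: (rows-1) * cols = 1 * 2 = 2
Right (horizontal) placements: rows * (cols-1) = 2 * 1 = 2
Advantage = Left - Right = 2 - 2 = 0

0


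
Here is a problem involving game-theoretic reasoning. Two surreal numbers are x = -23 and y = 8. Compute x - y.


x = -23, y = 8
x - y = -23 - 8 = -31

-31


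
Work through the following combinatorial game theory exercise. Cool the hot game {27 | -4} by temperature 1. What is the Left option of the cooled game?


Original game: {27 | -4} (a switch {a | b} with a > b).
Cooling by t (for t below the temperature (a - b)/2 = 31/2) taxes each move by t: {a | b} cooled by t is {a - t | b + t}.
Cooling amount: t = 1
Cooled Left option: 27 - 1 = 26
Cooled Right option: -4 + 1 = -3
Cooled game: {26 | -3}
Left option = 26

26


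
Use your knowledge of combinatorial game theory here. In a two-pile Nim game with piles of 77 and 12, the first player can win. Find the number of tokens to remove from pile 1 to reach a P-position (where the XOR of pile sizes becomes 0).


Piles: 77 and 12
Current XOR: 77 XOR 12 = 65 (non-zero, so this is an N-position).
To make the XOR zero, we need to find a move that balances the piles.
For pile 1 (size 77): target = 77 XOR 65 = 12
We reduce pile 1 from 77 to 12.
Tokens removed: 77 - 12 = 65
Verification: 12 XOR 12 = 0

65


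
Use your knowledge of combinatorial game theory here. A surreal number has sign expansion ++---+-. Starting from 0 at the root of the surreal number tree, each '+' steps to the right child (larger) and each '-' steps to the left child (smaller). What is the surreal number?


Sign expansion: ++---+-
Rule: track bounds (lo, hi), initially (-inf, +inf). On '+', the current value becomes lo and we move to the simplest number in (value, hi): value + 1 if hi = +inf, otherwise the midpoint (value + hi)/2. On '-', the current value becomes hi and we move to value - 1 if lo = -inf, otherwise the midpoint (lo + value)/2.
Start at 0.
Step 1: sign = +, move right. Bounds: (0, +inf). Value = 1
Step 2: sign = +, move right. Bounds: (1, +inf). Value = 2
Step 3: sign = -, move left. Bounds: (1, 2). Value = 3/2
Step 4: sign = -, move left. Bounds: (1, 3/2). Value = 5/4
Step 5: sign = -, move left. Bounds: (1, 5/4). Value = 9/8
Step 6: sign = +, move right. Bounds: (9/8, 5/4). Value = 19/16
Step 7: sign = -, move left. Bounds: (9/8, 19/16). Value = 37/32
The surreal number with sign expansion ++---+- is 37/32.

37/32


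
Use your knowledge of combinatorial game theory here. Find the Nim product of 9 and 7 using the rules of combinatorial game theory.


Nim multiplication is bilinear over XOR: (u XOR v) * w = (u*w) XOR (v*w).
So we split each operand into its bit components and XOR the pairwise Nim products.
9 = 1 + 8 (as XOR of powers of 2).
7 = 1 + 2 + 4 (as XOR of powers of 2).
Using the standard Nim-product table on single bits:
  2*2 = 3,   2*4 = 8,   2*8 = 12,
  4*4 = 6,   4*8 = 11,  8*8 = 13,
and  1*x = x (identity), k*l = l*k (commutative).
Pairwise Nim products:
  1 * 1 = 1
  1 * 2 = 2
  1 * 4 = 4
  8 * 1 = 8
  8 * 2 = 12
  8 * 4 = 11
XOR them: 1 XOR 2 XOR 4 XOR 8 XOR 12 XOR 11 = 8.
Result: 9 * 7 = 8 (in Nim).

8


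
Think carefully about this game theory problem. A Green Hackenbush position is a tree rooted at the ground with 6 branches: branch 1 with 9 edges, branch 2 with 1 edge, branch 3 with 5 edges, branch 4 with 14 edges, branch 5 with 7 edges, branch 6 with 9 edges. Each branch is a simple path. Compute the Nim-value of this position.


The tree has 6 branches from the ground vertex.
In Green Hackenbush, the Nim-value of a simple path of length k is k.
Branch 1: length 9, Nim-value = 9
Branch 2: length 1, Nim-value = 1
Branch 3: length 5, Nim-value = 5
Branch 4: length 14, Nim-value = 14
Branch 5: length 7, Nim-value = 7
Branch 6: length 9, Nim-value = 9
Total Nim-value = XOR of all branch values:
0 XOR 9 = 9
9 XOR 1 = 8
8 XOR 5 = 13
13 XOR 14 = 3
3 XOR 7 = 4
4 XOR 9 = 13
Nim-value of the tree = 13

13


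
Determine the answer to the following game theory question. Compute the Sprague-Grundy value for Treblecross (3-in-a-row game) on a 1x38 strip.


Treblecross: place X on empty cells; 3-in-a-row wins.
Playing within two cells of an existing X lets the opponent win at once, so sensible play treats the cells i-2..i+2 around each X as dead. The player left with no safe cell loses, so this is a normal-play take-away game on strips of safe cells.
Placing X at cell i (0-indexed) of a strip of k safe cells leaves independent strips of sizes max(0, i-2) and max(0, k-i-3). Hence G(k) = mex{ G(max(0,i-2)) XOR G(max(0,k-i-3)) : 0 <= i < k }, with G(0) = 0.
G(1): splits (0,0):0^0=0 -> mex({0}) = 1
G(2): splits (0,0):0^0=0 -> mex({0}) = 1
G(3): splits (0,0):0^0=0 -> mex({0}) = 1
G(4): splits (0,1):0^1=1 (0,0):0^0=0 -> mex({0, 1}) = 2
G(5): splits (0,2):0^1=1 (0,1):0^1=1 (0,0):0^0=0 -> mex({0, 1}) = 2
G(6) = mex({1}) = 0
G(7) = mex({0, 1, 2}) = 3
G(8) = mex({0, 1, 2}) = 3
G(9) = mex({0, 2}) = 1
G(10) = mex({0, 2, 3}) = 1
G(11) = mex({0, 3}) = 1
G(12) = mex({1, 3}) = 0
G(13) = mex({0, 1, 2, 3}) = 4
G(14) = mex({0, 1, 2}) = 3
G(15) = mex({0, 1, 2}) = 3
G(16) = mex({0, 1, 2, 4}) = 3
G(17) = mex({0, 1, 3, 4}) = 2
G(18) = mex({0, 1, 3, 4}) = 2
G(19) = mex({0, 1, 3, 5}) = 2
G(20) = mex({0, 1, 2, 3, 5}) = 4
G(21) = mex({0, 1, 2, 3, 5}) = 4
G(22) = mex({1, 2, 6}) = 0
G(23) = mex({0, 1, 2, 3, 4, 6}) = 5
G(24) = mex({0, 1, 2, 3, 4}) = 5
G(25) = mex({0, 1, 3, 4, 7}) = 2
G(26) = mex({0, 1, 3, 4, 5, 7}) = 2
G(27) = mex({0, 1, 3, 5}) = 2
G(28) = mex({0, 1, 2, 5}) = 3
G(29) = mex({0, 1, 2, 4, 5, 6}) = 3
G(30) = mex({1, 2, 4, 6}) = 0
G(31) = mex({0, 1, 2, 3, 4, 6}) = 5
G(32) = mex({1, 2, 3, 4, 7}) = 0
G(33) = mex({0, 3, 7}) = 1
G(34) = mex({0, 2, 3, 5, 7}) = 1
G(35) = mex({0, 2, 3, 5, 6}) = 1
G(36) = mex({0, 1, 2, 5, 6}) = 3
G(37) = mex({0, 1, 2, 4, 5, 6}) = 3
G(38) = mex({0, 1, 2, 4}) = 3
Therefore G(38) = 3.

3


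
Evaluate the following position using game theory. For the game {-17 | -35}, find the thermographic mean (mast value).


Game = {-17 | -35}, a switch {a | b} with numbers a > b.
Its thermograph has left wall a - t and right wall b + t, which meet at t = (a - b)/2, where both equal (a + b)/2. So the mast (mean value) is at (a + b)/2.
Mean = (-17 + (-35))/2 = -52/2 = -26

-26


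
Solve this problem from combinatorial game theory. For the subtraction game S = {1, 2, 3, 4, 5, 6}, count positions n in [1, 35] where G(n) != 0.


Subtraction set S = {1, 2, 3, 4, 5, 6}, so G(n) = n mod 7.
G(n) = 0 when n is a multiple of 7.
Multiples of 7 in [1, 35]: 5
N-positions (nonzero Grundy) = 35 - 5 = 30

30


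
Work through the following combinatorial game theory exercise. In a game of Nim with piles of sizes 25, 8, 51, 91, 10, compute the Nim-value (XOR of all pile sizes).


We need the XOR (exclusive or) of all pile sizes.
After XOR-ing pile 1 (size 25): 0 XOR 25 = 25
After XOR-ing pile 2 (size 8): 25 XOR 8 = 17
After XOR-ing pile 3 (size 51): 17 XOR 51 = 34
After XOR-ing pile 4 (size 91): 34 XOR 91 = 121
After XOR-ing pile 5 (size 10): 121 XOR 10 = 115
The Nim-value of this position is 115.

115


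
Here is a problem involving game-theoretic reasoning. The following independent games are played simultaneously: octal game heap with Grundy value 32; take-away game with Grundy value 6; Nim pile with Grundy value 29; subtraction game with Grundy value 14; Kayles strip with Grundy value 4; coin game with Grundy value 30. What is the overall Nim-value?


By the Sprague-Grundy theorem, the Grundy value of a sum of games is the XOR of individual Grundy values.
octal game heap: Grundy value = 32. Running XOR: 0 XOR 32 = 32
take-away game: Grundy value = 6. Running XOR: 32 XOR 6 = 38
Nim pile: Grundy value = 29. Running XOR: 38 XOR 29 = 59
subtraction game: Grundy value = 14. Running XOR: 59 XOR 14 = 53
Kayles strip: Grundy value = 4. Running XOR: 53 XOR 4 = 49
coin game: Grundy value = 30. Running XOR: 49 XOR 30 = 47
The combined Grundy value is 47.

47


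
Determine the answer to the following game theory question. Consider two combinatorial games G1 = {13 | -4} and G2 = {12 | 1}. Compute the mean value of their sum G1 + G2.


G1 = {13 | -4}, G2 = {12 | 1}
Each is a switch {a | b} with numbers a > b; its mean value is (a + b)/2, and mean value is additive over game sums: m(G1 + G2) = m(G1) + m(G2).
Mean of G1 = (13 + (-4))/2 = 9/2 = 9/2
Mean of G2 = (12 + (1))/2 = 13/2 = 13/2
Mean of G1 + G2 = 9/2 + 13/2 = 11

11


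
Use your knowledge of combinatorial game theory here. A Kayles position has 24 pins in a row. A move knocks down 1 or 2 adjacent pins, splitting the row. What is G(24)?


Kayles: a move removes 1 or 2 adjacent pins from a contiguous row.
Removing pins from a row of k leaves two independent rows (a, b) with a + b = k - 1 (one pin) or a + b = k - 2 (two pins); an end removal gives a = 0.
By Sprague-Grundy, G(k) = mex{ G(a) XOR G(b) } over all these splits. G(0) = 0.
G(1): splits (0,0):0^0=0 -> mex({0}) = 1
G(2): splits (0,1):0^1=1 (0,0):0^0=0 -> mex({0, 1}) = 2
G(3): splits (0,2):0^2=2 (1,1):1^1=0 (0,1):0^1=1 -> mex({0, 1, 2}) = 3
G(4): splits (0,3):0^3=3 (1,2):1^2=3 (0,2):0^2=2 (1,1):1^1=0 -> mex({0, 2, 3}) = 1
G(5): splits (0,4):0^1=1 (1,3):1^3=2 (2,2):2^2=0 (0,3):0^3=3 (1,2):1^2=3 -> mex({0, 1, 2, 3}) = 4
G(6) = mex({0, 1, 2, 4}) = 3
G(7) = mex({0, 1, 3, 4, 5}) = 2
G(8) = mex({0, 2, 3, 5, 6}) = 1
G(9) = mex({0, 1, 2, 3, 6, 7}) = 4
G(10) = mex({0, 1, 3, 4, 5, 7}) = 2
G(11) = mex({0, 1, 2, 3, 4, 5}) = 6
G(12) = mex({0, 1, 2, 3, 5, 6, 7}) = 4
G(13) = mex({0, 2, 3, 4, 6, 7}) = 1
G(14) = mex({0, 1, 4, 5, 6, 7}) = 2
G(15) = mex({0, 1, 2, 3, 4, 5, 6}) = 7
G(16) = mex({0, 2, 3, 5, 6, 7}) = 1
G(17) = mex({0, 1, 2, 3, 5, 6, 7}) = 4
G(18) = mex({0, 1, 2, 4, 5, 6}) = 3
G(19) = mex({0, 1, 3, 4, 5, 7}) = 2
G(20) = mex({0, 2, 3, 4, 5, 6, 7}) = 1
G(21) = mex({0, 1, 2, 3, 5, 6, 7}) = 4
G(22) = mex({0, 1, 2, 3, 4, 5, 7}) = 6
G(23) = mex({0, 1, 2, 3, 4, 5, 6}) = 7
G(24) = mex({0, 1, 2, 3, 5, 6, 7}) = 4
Therefore G(24) = 4.

4


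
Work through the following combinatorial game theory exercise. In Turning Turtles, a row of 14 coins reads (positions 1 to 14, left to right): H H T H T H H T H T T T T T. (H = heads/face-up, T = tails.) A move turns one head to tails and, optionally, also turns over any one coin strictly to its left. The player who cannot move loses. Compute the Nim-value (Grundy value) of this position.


Coins: H H T H T H H T H T T T T T
Key fact: a single head at position k behaves exactly like a Nim heap of size k (turning it to T and optionally flipping a coin at j < k corresponds to moving the heap from k to j, or to 0), and heads combine as a disjunctive sum (two heads at the same place would cancel, matching j XOR j = 0). So the Nim-value is the XOR of the 1-indexed positions of the heads.
Face-up positions (1-indexed): [1, 2, 4, 6, 7, 9]
XOR 0 with 1: 0 XOR 1 = 1
XOR 1 with 2: 1 XOR 2 = 3
XOR 3 with 4: 3 XOR 4 = 7
XOR 7 with 6: 7 XOR 6 = 1
XOR 1 with 7: 1 XOR 7 = 6
XOR 6 with 9: 6 XOR 9 = 15
Nim-value = 15

15


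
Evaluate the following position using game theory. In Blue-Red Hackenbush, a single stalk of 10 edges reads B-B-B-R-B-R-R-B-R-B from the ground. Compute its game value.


Edges (from ground): B-B-B-R-B-R-R-B-R-B
By Berlekamp's sign-expansion rule, a Blue-Red Hackenbush stalk has the value of the surreal number whose sign sequence is the edge sequence with B -> + and R -> -.
Sign sequence: +++-+--+-+
Trace the sign expansion in the surreal number tree, starting from 0:
Edge 1: B (sign +) -> bounds (0, +inf), value = 1
Edge 2: B (sign +) -> bounds (1, +inf), value = 2
Edge 3: B (sign +) -> bounds (2, +inf), value = 3
Edge 4: R (sign -) -> bounds (2, 3), value = 5/2
Edge 5: B (sign +) -> bounds (5/2, 3), value = 11/4
Edge 6: R (sign -) -> bounds (5/2, 11/4), value = 21/8
Edge 7: R (sign -) -> bounds (5/2, 21/8), value = 41/16
Edge 8: B (sign +) -> bounds (41/16, 21/8), value = 83/32
Edge 9: R (sign -) -> bounds (41/16, 83/32), value = 165/64
Edge 10: B (sign +) -> bounds (165/64, 83/32), value = 331/128
Game value = 331/128

331/128


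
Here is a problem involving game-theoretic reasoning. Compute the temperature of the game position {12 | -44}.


The game is {12 | -44}, a switch {a | b} with numbers a > b.
Cooling {a | b} by t gives {a - t | b + t}, which stops being hot when a - t = b + t, i.e. at t = (a - b)/2. So the temperature of a switch is (a - b)/2.
Temperature = (Left option - Right option) / 2
= (12 - (-44)) / 2
= 56 / 2
= 28

28


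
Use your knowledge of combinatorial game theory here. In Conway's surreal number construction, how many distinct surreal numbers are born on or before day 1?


Day 0: {|} = 0 is born. Count = 1.
Day n: the number of surreal numbers born by day n is 2^(n+1) - 1.
By day 0: 2^1 - 1 = 1
By day 1: 2^2 - 1 = 3
By day 1: 3 surreal numbers.

3


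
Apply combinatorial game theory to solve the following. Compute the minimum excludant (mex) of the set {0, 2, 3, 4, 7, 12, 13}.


Set = {0, 2, 3, 4, 7, 12, 13}
0 is in the set.
1 is NOT in the set. This is the mex.
mex = 1

1


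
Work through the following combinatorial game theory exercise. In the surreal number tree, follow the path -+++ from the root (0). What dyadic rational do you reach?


Sign expansion: -+++
Rule: track bounds (lo, hi), initially (-inf, +inf). On '+', the current value becomes lo and we move to the simplest number in (value, hi): value + 1 if hi = +inf, otherwise the midpoint (value + hi)/2. On '-', the current value becomes hi and we move to value - 1 if lo = -inf, otherwise the midpoint (lo + value)/2.
Start at 0.
Step 1: sign = -, move left. Bounds: (-inf, 0). Value = -1
Step 2: sign = +, move right. Bounds: (-1, 0). Value = -1/2
Step 3: sign = +, move right. Bounds: (-1/2, 0). Value = -1/4
Step 4: sign = +, move right. Bounds: (-1/4, 0). Value = -1/8
The surreal number with sign expansion -+++ is -1/8.

-1/8


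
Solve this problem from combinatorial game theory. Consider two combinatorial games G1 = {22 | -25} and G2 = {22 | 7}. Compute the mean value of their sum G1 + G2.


G1 = {22 | -25}, G2 = {22 | 7}
Each is a switch {a | b} with numbers a > b; its mean value is (a + b)/2, and mean value is additive over game sums: m(G1 + G2) = m(G1) + m(G2).
Mean of G1 = (22 + (-25))/2 = -3/2 = -3/2
Mean of G2 = (22 + (7))/2 = 29/2 = 29/2
Mean of G1 + G2 = -3/2 + 29/2 = 13

13


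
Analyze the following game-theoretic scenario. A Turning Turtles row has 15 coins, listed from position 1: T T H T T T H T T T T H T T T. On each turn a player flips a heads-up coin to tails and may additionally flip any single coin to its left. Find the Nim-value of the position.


Coins: T T H T T T H T T T T H T T T
Key fact: a single head at position k behaves exactly like a Nim heap of size k (turning it to T and optionally flipping a coin at j < k corresponds to moving the heap from k to j, or to 0), and heads combine as a disjunctive sum (two heads at the same place would cancel, matching j XOR j = 0). So the Nim-value is the XOR of the 1-indexed positions of the heads.
Face-up positions (1-indexed): [3, 7, 12]
XOR 0 with 3: 0 XOR 3 = 3
XOR 3 with 7: 3 XOR 7 = 4
XOR 4 with 12: 4 XOR 12 = 8
Nim-value = 8

8


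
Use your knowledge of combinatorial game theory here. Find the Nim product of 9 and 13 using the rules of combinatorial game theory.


Nim multiplication is bilinear over XOR: (u XOR v) * w = (u*w) XOR (v*w).
So we split each operand into its bit components and XOR the pairwise Nim products.
9 = 1 + 8 (as XOR of powers of 2).
13 = 1 + 4 + 8 (as XOR of powers of 2).
Using the standard Nim-product table on single bits:
  2*2 = 3,   2*4 = 8,   2*8 = 12,
  4*4 = 6,   4*8 = 11,  8*8 = 13,
and  1*x = x (identity), k*l = l*k (commutative).
Pairwise Nim products:
  1 * 1 = 1
  1 * 4 = 4
  1 * 8 = 8
  8 * 1 = 8
  8 * 4 = 11
  8 * 8 = 13
XOR them: 1 XOR 4 XOR 8 XOR 8 XOR 11 XOR 13 = 3.
Result: 9 * 13 = 3 (in Nim).

3


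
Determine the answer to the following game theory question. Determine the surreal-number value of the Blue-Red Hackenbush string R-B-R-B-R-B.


Edges (from ground): R-B-R-B-R-B
By Berlekamp's sign-expansion rule, a Blue-Red Hackenbush stalk has the value of the surreal number whose sign sequence is the edge sequence with B -> + and R -> -.
Sign sequence: -+-+-+
Trace the sign expansion in the surreal number tree, starting from 0:
Edge 1: R (sign -) -> bounds (-inf, 0), value = -1
Edge 2: B (sign +) -> bounds (-1, 0), value = -1/2
Edge 3: R (sign -) -> bounds (-1, -1/2), value = -3/4
Edge 4: B (sign +) -> bounds (-3/4, -1/2), value = -5/8
Edge 5: R (sign -) -> bounds (-3/4, -5/8), value = -11/16
Edge 6: B (sign +) -> bounds (-11/16, -5/8), value = -21/32
Game value = -21/32

-21/32


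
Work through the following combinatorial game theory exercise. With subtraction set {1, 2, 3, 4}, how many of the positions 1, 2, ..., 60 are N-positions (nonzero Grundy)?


Subtraction set S = {1, 2, 3, 4}, so G(n) = n mod 5.
G(n) = 0 when n is a multiple of 5.
Multiples of 5 in [1, 60]: 12
N-positions (nonzero Grundy) = 60 - 12 = 48

48


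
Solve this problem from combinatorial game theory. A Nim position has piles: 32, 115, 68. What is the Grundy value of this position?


We need the XOR (exclusive or) of all pile sizes.
After XOR-ing pile 1 (size 32): 0 XOR 32 = 32
After XOR-ing pile 2 (size 115): 32 XOR 115 = 83
After XOR-ing pile 3 (size 68): 83 XOR 68 = 23
The Nim-value of this position is 23.

23


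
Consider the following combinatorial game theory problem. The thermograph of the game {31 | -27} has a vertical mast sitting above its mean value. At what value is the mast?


Game = {31 | -27}, a switch {a | b} with numbers a > b.
Its thermograph has left wall a - t and right wall b + t, which meet at t = (a - b)/2, where both equal (a + b)/2. So the mast (mean value) is at (a + b)/2.
Mean = (31 + (-27))/2 = 4/2 = 2

2


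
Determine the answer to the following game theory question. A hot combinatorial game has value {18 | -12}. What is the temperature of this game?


The game is {18 | -12}, a switch {a | b} with numbers a > b.
Cooling {a | b} by t gives {a - t | b + t}, which stops being hot when a - t = b + t, i.e. at t = (a - b)/2. So the temperature of a switch is (a - b)/2.
Temperature = (Left option - Right option) / 2
= (18 - (-12)) / 2
= 30 / 2
= 15

15


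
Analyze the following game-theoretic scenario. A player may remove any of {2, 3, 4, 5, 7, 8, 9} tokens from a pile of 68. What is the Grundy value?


The subtraction set is S = {2, 3, 4, 5, 7, 8, 9}.
G(k) = mex{ G(k - s) : s in S, s <= k }. We compute iteratively: G(0) = 0.
G(1) = mex({}) = 0
G(2) = mex({0}) = 1
G(3) = mex({0}) = 1
G(4) = mex({0, 1}) = 2
G(5) = mex({0, 1}) = 2
G(6) = mex({0, 1, 2}) = 3
G(7) = mex({0, 1, 2}) = 3
G(8) = mex({0, 1, 2, 3}) = 4
G(9) = mex({0, 1, 2, 3}) = 4
G(10) = mex({0, 1, 2, 3, 4}) = 5
G(11) = mex({1, 2, 3, 4}) = 0
G(12) = mex({1, 2, 3, 4, 5}) = 0
G(13) = mex({0, 2, 3, 4, 5}) = 1
G(14) = mex({0, 2, 3, 4, 5}) = 1
G(15) = mex({0, 1, 3, 4, 5}) = 2
G(16) = mex({0, 1, 3, 4}) = 2
G(17) = mex({0, 1, 2, 4, 5}) = 3
G(18) = mex({0, 1, 2, 4, 5}) = 3
G(19) = mex({0, 1, 2, 3, 5}) = 4
Observe that G(11)..G(19) = 0, 0, 1, 1, 2, 2, 3, 3, 4 repeats G(0)..G(8) = 0, 0, 1, 1, 2, 2, 3, 3, 4.
For k >= max(S) = 9, G(k) is determined by the previous 9 values G(k-9)..G(k-1); a window of 9 consecutive values has recurred shifted by 11, so by induction G(k + 11) = G(k) for all k >= 0: the sequence is periodic from the start with period 11.
One period: G(0..10) = 0, 0, 1, 1, 2, 2, 3, 3, 4, 4, 5.
68 mod 11 = 2, so G(68) = G(2) = 1.

1


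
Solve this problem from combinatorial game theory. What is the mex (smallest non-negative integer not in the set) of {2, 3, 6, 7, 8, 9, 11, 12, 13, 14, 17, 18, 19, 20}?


Set = {2, 3, 6, 7, 8, 9, 11, 12, 13, 14, 17, 18, 19, 20}
0 is NOT in the set. This is the mex.
mex = 0

0


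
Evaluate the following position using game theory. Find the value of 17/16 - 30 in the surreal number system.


x = 17/16, y = 30
Converting to common denominator: 16
x = 17/16, y = 480/16
x - y = 17/16 - 30 = -463/16

-463/16


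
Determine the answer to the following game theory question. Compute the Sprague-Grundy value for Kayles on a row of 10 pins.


Kayles: a move removes 1 or 2 adjacent pins from a contiguous row.
Removing pins from a row of k leaves two independent rows (a, b) with a + b = k - 1 (one pin) or a + b = k - 2 (two pins); an end removal gives a = 0.
By Sprague-Grundy, G(k) = mex{ G(a) XOR G(b) } over all these splits. G(0) = 0.
G(1): splits (0,0):0^0=0 -> mex({0}) = 1
G(2): splits (0,1):0^1=1 (0,0):0^0=0 -> mex({0, 1}) = 2
G(3): splits (0,2):0^2=2 (1,1):1^1=0 (0,1):0^1=1 -> mex({0, 1, 2}) = 3
G(4): splits (0,3):0^3=3 (1,2):1^2=3 (0,2):0^2=2 (1,1):1^1=0 -> mex({0, 2, 3}) = 1
G(5): splits (0,4):0^1=1 (1,3):1^3=2 (2,2):2^2=0 (0,3):0^3=3 (1,2):1^2=3 -> mex({0, 1, 2, 3}) = 4
G(6) = mex({0, 1, 2, 4}) = 3
G(7) = mex({0, 1, 3, 4, 5}) = 2
G(8) = mex({0, 2, 3, 5, 6}) = 1
G(9) = mex({0, 1, 2, 3, 6, 7}) = 4
G(10) = mex({0, 1, 3, 4, 5, 7}) = 2
Therefore G(10) = 2.

2


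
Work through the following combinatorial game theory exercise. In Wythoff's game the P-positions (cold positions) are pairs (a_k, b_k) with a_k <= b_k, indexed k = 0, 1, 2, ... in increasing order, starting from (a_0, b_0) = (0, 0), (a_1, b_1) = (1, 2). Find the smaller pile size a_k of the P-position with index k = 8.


By Wythoff's theorem, a_k = floor(k * phi) and b_k = floor(k * phi^2) = a_k + k, where phi = (1 + sqrt(5))/2 is the golden ratio.
phi = (1 + sqrt(5))/2 = 1.618034
k = 8
k * phi = 8 * 1.618034 = 12.944272
a_8 = floor(k * phi) = 12

12


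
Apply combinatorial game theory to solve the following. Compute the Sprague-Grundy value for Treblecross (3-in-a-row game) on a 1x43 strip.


Treblecross: place X on empty cells; 3-in-a-row wins.
Playing within two cells of an existing X lets the opponent win at once, so sensible play treats the cells i-2..i+2 around each X as dead. The player left with no safe cell loses, so this is a normal-play take-away game on strips of safe cells.
Placing X at cell i (0-indexed) of a strip of k safe cells leaves independent strips of sizes max(0, i-2) and max(0, k-i-3). Hence G(k) = mex{ G(max(0,i-2)) XOR G(max(0,k-i-3)) : 0 <= i < k }, with G(0) = 0.
G(1): splits (0,0):0^0=0 -> mex({0}) = 1
G(2): splits (0,0):0^0=0 -> mex({0}) = 1
G(3): splits (0,0):0^0=0 -> mex({0}) = 1
G(4): splits (0,1):0^1=1 (0,0):0^0=0 -> mex({0, 1}) = 2
G(5): splits (0,2):0^1=1 (0,1):0^1=1 (0,0):0^0=0 -> mex({0, 1}) = 2
G(6) = mex({1}) = 0
G(7) = mex({0, 1, 2}) = 3
G(8) = mex({0, 1, 2}) = 3
G(9) = mex({0, 2}) = 1
G(10) = mex({0, 2, 3}) = 1
G(11) = mex({0, 3}) = 1
G(12) = mex({1, 3}) = 0
G(13) = mex({0, 1, 2, 3}) = 4
G(14) = mex({0, 1, 2}) = 3
G(15) = mex({0, 1, 2}) = 3
G(16) = mex({0, 1, 2, 4}) = 3
G(17) = mex({0, 1, 3, 4}) = 2
G(18) = mex({0, 1, 3, 4}) = 2
G(19) = mex({0, 1, 3, 5}) = 2
G(20) = mex({0, 1, 2, 3, 5}) = 4
G(21) = mex({0, 1, 2, 3, 5}) = 4
G(22) = mex({1, 2, 6}) = 0
G(23) = mex({0, 1, 2, 3, 4, 6}) = 5
G(24) = mex({0, 1, 2, 3, 4}) = 5
G(25) = mex({0, 1, 3, 4, 7}) = 2
G(26) = mex({0, 1, 3, 4, 5, 7}) = 2
G(27) = mex({0, 1, 3, 5}) = 2
G(28) = mex({0, 1, 2, 5}) = 3
G(29) = mex({0, 1, 2, 4, 5, 6}) = 3
G(30) = mex({1, 2, 4, 6}) = 0
G(31) = mex({0, 1, 2, 3, 4, 6}) = 5
G(32) = mex({1, 2, 3, 4, 7}) = 0
G(33) = mex({0, 3, 7}) = 1
G(34) = mex({0, 2, 3, 5, 7}) = 1
G(35) = mex({0, 2, 3, 5, 6}) = 1
G(36) = mex({0, 1, 2, 5, 6}) = 3
G(37) = mex({0, 1, 2, 4, 5, 6}) = 3
G(38) = mex({0, 1, 2, 4}) = 3
G(39) = mex({0, 1, 2, 3, 4, 7}) = 5
G(40) = mex({0, 1, 2, 3, 4, 5, 7}) = 6
G(41) = mex({0, 1, 2, 3, 5, 7}) = 4
G(42) = mex({0, 1, 2, 3, 5, 6, 7}) = 4
G(43) = mex({0, 2, 3, 5, 6}) = 1
Therefore G(43) = 1.

1


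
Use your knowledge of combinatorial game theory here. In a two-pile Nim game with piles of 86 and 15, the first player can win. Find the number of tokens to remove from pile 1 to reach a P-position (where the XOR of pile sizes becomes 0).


Piles: 86 and 15
Current XOR: 86 XOR 15 = 89 (non-zero, so this is an N-position).
To make the XOR zero, we need to find a move that balances the piles.
For pile 1 (size 86): target = 86 XOR 89 = 15
We reduce pile 1 from 86 to 15.
Tokens removed: 86 - 15 = 71
Verification: 15 XOR 15 = 0

71


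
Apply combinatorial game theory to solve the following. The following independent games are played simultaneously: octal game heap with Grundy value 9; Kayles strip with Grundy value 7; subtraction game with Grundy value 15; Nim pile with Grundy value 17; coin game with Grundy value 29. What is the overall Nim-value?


By the Sprague-Grundy theorem, the Grundy value of a sum of games is the XOR of individual Grundy values.
octal game heap: Grundy value = 9. Running XOR: 0 XOR 9 = 9
Kayles strip: Grundy value = 7. Running XOR: 9 XOR 7 = 14
subtraction game: Grundy value = 15. Running XOR: 14 XOR 15 = 1
Nim pile: Grundy value = 17. Running XOR: 1 XOR 17 = 16
coin game: Grundy value = 29. Running XOR: 16 XOR 29 = 13
The combined Grundy value is 13.

13


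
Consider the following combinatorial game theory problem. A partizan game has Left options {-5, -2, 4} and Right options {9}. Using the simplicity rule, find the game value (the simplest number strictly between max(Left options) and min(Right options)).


Left options: {-5, -2, 4}, max = 4
Right options: {9}, min = 9
All options are numbers and max(Left) < min(Right), so by the simplicity theorem the value is the simplest (earliest-born) number strictly between 4 and 9.
Integers 5 through 8 all lie strictly between 4 and 9.
Among integers, the simplest (lowest birthday = smallest |n|; 0 is born on day 0, +-n on day n) is 5.
No non-integer in the interval can be simpler: if x is a non-integer in the interval, then floor(x) or ceil(x) also lies in the interval (the interval contains an integer), and both are proper prefixes of x's sign expansion, i.e. born earlier. So the game value is 5.
Game value = 5

5


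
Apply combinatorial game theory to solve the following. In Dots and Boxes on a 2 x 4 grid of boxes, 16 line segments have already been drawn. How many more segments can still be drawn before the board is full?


Grid: 2 x 4 boxes, i.e. 3 rows and 5 columns of dots.
Horizontal edges: (rows + 1) * cols = 3 * 4 = 12
Vertical edges: rows * (cols + 1) = 2 * 5 = 10
Total edges: 12 + 10 = 22
Edges drawn: 16
Remaining: 22 - 16 = 6

6


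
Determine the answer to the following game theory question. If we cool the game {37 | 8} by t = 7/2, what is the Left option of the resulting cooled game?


Original game: {37 | 8} (a switch {a | b} with a > b).
Cooling by t (for t below the temperature (a - b)/2 = 29/2) taxes each move by t: {a | b} cooled by t is {a - t | b + t}.
Cooling amount: t = 7/2
Cooled Left option: 37 - 7/2 = 67/2
Cooled Right option: 8 + 7/2 = 23/2
Cooled game: {67/2 | 23/2}
Left option = 67/2

67/2


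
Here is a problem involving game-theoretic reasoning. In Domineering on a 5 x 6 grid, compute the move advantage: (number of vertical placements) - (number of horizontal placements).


Board is 5 x 6 (rows x cols).
Left (vertical) placements: (rows-1) * cols = 4 * 6 = 24
Right (horizontal) placements: rows * (cols-1) = 5 * 5 = 25
Advantage = Left - Right = 24 - 25 = -1

-1


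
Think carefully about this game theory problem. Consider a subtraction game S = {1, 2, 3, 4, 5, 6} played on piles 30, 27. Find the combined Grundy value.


Subtraction set: {1, 2, 3, 4, 5, 6}
For this subtraction set, G(n) = n mod 7 (period = max + 1 = 7).
Pile 1 (size 30): G(30) = 30 mod 7 = 2
Pile 2 (size 27): G(27) = 27 mod 7 = 6
Total Grundy value = XOR of all: 2 XOR 6 = 4

4


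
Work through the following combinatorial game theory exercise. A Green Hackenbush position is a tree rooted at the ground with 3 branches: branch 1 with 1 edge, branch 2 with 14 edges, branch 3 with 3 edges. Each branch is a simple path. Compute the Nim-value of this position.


The tree has 3 branches from the ground vertex.
In Green Hackenbush, the Nim-value of a simple path of length k is k.
Branch 1: length 1, Nim-value = 1
Branch 2: length 14, Nim-value = 14
Branch 3: length 3, Nim-value = 3
Total Nim-value = XOR of all branch values:
0 XOR 1 = 1
1 XOR 14 = 15
15 XOR 3 = 12
Nim-value of the tree = 12

12


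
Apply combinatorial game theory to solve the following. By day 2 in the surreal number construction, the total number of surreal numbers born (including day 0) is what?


Day 0: {|} = 0 is born. Count = 1.
Day n: the number of surreal numbers born by day n is 2^(n+1) - 1.
By day 0: 2^1 - 1 = 1
By day 1: 2^2 - 1 = 3
By day 2: 2^3 - 1 = 7
By day 2: 7 surreal numbers.

7


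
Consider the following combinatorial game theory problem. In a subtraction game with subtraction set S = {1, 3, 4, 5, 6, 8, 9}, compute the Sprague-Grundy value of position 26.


The subtraction set is S = {1, 3, 4, 5, 6, 8, 9}.
G(k) = mex{ G(k - s) : s in S, s <= k }. We compute iteratively: G(0) = 0.
G(1) = mex({0}) = 1
G(2) = mex({1}) = 0
G(3) = mex({0}) = 1
G(4) = mex({0, 1}) = 2
G(5) = mex({0, 1, 2}) = 3
G(6) = mex({0, 1, 3}) = 2
G(7) = mex({0, 1, 2}) = 3
G(8) = mex({0, 1, 2, 3}) = 4
G(9) = mex({0, 1, 2, 3, 4}) = 5
G(10) = mex({0, 1, 2, 3, 5}) = 4
G(11) = mex({0, 1, 2, 3, 4}) = 5
G(12) = mex({1, 2, 3, 4, 5}) = 0
G(13) = mex({0, 2, 3, 4, 5}) = 1
G(14) = mex({1, 2, 3, 4, 5}) = 0
G(15) = mex({0, 2, 3, 4, 5}) = 1
G(16) = mex({0, 1, 3, 4, 5}) = 2
G(17) = mex({0, 1, 2, 4, 5}) = 3
G(18) = mex({0, 1, 3, 4, 5}) = 2
G(19) = mex({0, 1, 2, 4, 5}) = 3
G(20) = mex({0, 1, 2, 3, 5}) = 4
Observe that G(12)..G(20) = 0, 1, 0, 1, 2, 3, 2, 3, 4 repeats G(0)..G(8) = 0, 1, 0, 1, 2, 3, 2, 3, 4.
For k >= max(S) = 9, G(k) is determined by the previous 9 values G(k-9)..G(k-1); a window of 9 consecutive values has recurred shifted by 12, so by induction G(k + 12) = G(k) for all k >= 0: the sequence is periodic from the start with period 12.
One period: G(0..11) = 0, 1, 0, 1, 2, 3, 2, 3, 4, 5, 4, 5.
26 mod 12 = 2, so G(26) = G(2) = 0.

0


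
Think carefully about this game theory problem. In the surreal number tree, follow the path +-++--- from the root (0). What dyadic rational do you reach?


Sign expansion: +-++---
Rule: track bounds (lo, hi), initially (-inf, +inf). On '+', the current value becomes lo and we move to the simplest number in (value, hi): value + 1 if hi = +inf, otherwise the midpoint (value + hi)/2. On '-', the current value becomes hi and we move to value - 1 if lo = -inf, otherwise the midpoint (lo + value)/2.
Start at 0.
Step 1: sign = +, move right. Bounds: (0, +inf). Value = 1
Step 2: sign = -, move left. Bounds: (0, 1). Value = 1/2
Step 3: sign = +, move right. Bounds: (1/2, 1). Value = 3/4
Step 4: sign = +, move right. Bounds: (3/4, 1). Value = 7/8
Step 5: sign = -, move left. Bounds: (3/4, 7/8). Value = 13/16
Step 6: sign = -, move left. Bounds: (3/4, 13/16). Value = 25/32
Step 7: sign = -, move left. Bounds: (3/4, 25/32). Value = 49/64
The surreal number with sign expansion +-++--- is 49/64.

49/64


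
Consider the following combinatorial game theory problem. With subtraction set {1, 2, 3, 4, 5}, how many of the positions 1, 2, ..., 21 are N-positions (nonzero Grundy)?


Subtraction set S = {1, 2, 3, 4, 5}, so G(n) = n mod 6.
G(n) = 0 when n is a multiple of 6.
Multiples of 6 in [1, 21]: 3
N-positions (nonzero Grundy) = 21 - 3 = 18

18


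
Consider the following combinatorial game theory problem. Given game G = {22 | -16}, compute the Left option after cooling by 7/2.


Original game: {22 | -16} (a switch {a | b} with a > b).
Cooling by t (for t below the temperature (a - b)/2 = 19) taxes each move by t: {a | b} cooled by t is {a - t | b + t}.
Cooling amount: t = 7/2
Cooled Left option: 22 - 7/2 = 37/2
Cooled Right option: -16 + 7/2 = -25/2
Cooled game: {37/2 | -25/2}
Left option = 37/2

37/2


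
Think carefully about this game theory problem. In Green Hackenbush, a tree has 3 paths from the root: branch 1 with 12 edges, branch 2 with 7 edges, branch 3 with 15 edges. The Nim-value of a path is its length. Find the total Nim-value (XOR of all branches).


The tree has 3 branches from the ground vertex.
In Green Hackenbush, the Nim-value of a simple path of length k is k.
Branch 1: length 12, Nim-value = 12
Branch 2: length 7, Nim-value = 7
Branch 3: length 15, Nim-value = 15
Total Nim-value = XOR of all branch values:
0 XOR 12 = 12
12 XOR 7 = 11
11 XOR 15 = 4
Nim-value of the tree = 4

4
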